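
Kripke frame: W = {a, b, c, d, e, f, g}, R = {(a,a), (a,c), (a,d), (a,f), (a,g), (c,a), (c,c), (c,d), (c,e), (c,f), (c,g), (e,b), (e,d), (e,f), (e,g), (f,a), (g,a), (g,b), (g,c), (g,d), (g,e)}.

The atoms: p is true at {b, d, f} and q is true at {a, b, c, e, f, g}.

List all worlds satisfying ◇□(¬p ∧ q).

a: successors {a, c, d, f, g}; □(¬p ∧ q) there: a:F, c:F, d:T, f:T, g:F. ✓
b: no successors, so ◇□(¬p ∧ q) fails. ✗
c: successors {a, c, d, e, f, g}; □(¬p ∧ q) there: a:F, c:F, d:T, e:F, f:T, g:F. ✓
d: no successors, so ◇□(¬p ∧ q) fails. ✗
e: successors {b, d, f, g}; □(¬p ∧ q) there: b:T, d:T, f:T, g:F. ✓
f: successors {a}; □(¬p ∧ q) there: a:F. ✗
g: successors {a, b, c, d, e}; □(¬p ∧ q) there: a:F, b:T, c:F, d:T, e:F. ✓

{a, c, e, g}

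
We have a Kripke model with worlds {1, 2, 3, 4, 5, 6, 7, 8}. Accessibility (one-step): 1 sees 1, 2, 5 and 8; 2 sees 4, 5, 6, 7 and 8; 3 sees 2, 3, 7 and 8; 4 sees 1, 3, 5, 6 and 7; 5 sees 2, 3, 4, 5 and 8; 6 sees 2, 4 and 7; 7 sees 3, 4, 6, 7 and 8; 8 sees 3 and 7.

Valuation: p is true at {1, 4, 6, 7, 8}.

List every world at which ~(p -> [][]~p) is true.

1: p -> [][]~p is F. ✓
2: p -> [][]~p is T. ✗
3: p -> [][]~p is T. ✗
4: p -> [][]~p is F. ✓
5: p -> [][]~p is T. ✗
6: p -> [][]~p is F. ✓
7: p -> [][]~p is F. ✓
8: p -> [][]~p is F. ✓

{1, 4, 6, 7, 8}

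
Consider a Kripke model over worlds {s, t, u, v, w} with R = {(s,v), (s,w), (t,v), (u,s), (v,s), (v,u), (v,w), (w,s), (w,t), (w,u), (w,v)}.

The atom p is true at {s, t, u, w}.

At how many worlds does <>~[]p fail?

1

s: successors {v, w}; ~[]p there: v:F, w:T. ✓
t: successors {v}; ~[]p there: v:F. ✗
u: successors {s}; ~[]p there: s:T. ✓
v: successors {s, u, w}; ~[]p there: s:T, u:F, w:T. ✓
w: successors {s, t, u, v}; ~[]p there: s:T, t:T, u:F, v:F. ✓
Satisfying worlds: {s, u, v, w}.
So <>~[]p fails at the other 1 world.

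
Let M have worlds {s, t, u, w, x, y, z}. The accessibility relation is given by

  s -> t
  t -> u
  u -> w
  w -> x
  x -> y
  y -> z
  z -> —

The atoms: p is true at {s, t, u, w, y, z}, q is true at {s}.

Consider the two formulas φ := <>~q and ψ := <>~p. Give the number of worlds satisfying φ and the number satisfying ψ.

6 and 1

For <>~q:
s: successors {t}; ~q there: t:T. ✓
t: successors {u}; ~q there: u:T. ✓
u: successors {w}; ~q there: w:T. ✓
w: successors {x}; ~q there: x:T. ✓
x: successors {y}; ~q there: y:T. ✓
y: successors {z}; ~q there: z:T. ✓
z: no successors, so <>~q fails. ✗
— 6 worlds.
For <>~p:
s: successors {t}; ~p there: t:F. ✗
t: successors {u}; ~p there: u:F. ✗
u: successors {w}; ~p there: w:F. ✗
w: successors {x}; ~p there: x:T. ✓
x: successors {y}; ~p there: y:F. ✗
y: successors {z}; ~p there: z:F. ✗
z: no successors, so <>~p fails. ✗
— 1 world.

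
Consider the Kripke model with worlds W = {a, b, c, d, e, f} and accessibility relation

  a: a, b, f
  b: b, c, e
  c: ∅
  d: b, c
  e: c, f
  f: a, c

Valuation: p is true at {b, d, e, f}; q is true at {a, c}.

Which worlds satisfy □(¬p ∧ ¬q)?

{c}

a: successors {a, b, f}; ¬p ∧ ¬q there: a:F, b:F, f:F. ✗
b: successors {b, c, e}; ¬p ∧ ¬q there: b:F, c:F, e:F. ✗
c: no successors, so □(¬p ∧ ¬q) holds vacuously. ✓
d: successors {b, c}; ¬p ∧ ¬q there: b:F, c:F. ✗
e: successors {c, f}; ¬p ∧ ¬q there: c:F, f:F. ✗
f: successors {a, c}; ¬p ∧ ¬q there: a:F, c:F. ✗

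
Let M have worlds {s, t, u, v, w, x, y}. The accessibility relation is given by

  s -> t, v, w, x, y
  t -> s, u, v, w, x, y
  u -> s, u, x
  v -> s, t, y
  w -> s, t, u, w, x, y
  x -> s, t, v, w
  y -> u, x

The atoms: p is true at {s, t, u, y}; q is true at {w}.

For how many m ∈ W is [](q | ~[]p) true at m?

s: successors {t, v, w, x, y}; q | ~[]p there: t:T, v:F, w:T, x:T, y:T. ✗
t: successors {s, u, v, w, x, y}; q | ~[]p there: s:T, u:T, v:F, w:T, x:T, y:T. ✗
u: successors {s, u, x}; q | ~[]p there: s:T, u:T, x:T. ✓
v: successors {s, t, y}; q | ~[]p there: s:T, t:T, y:T. ✓
w: successors {s, t, u, w, x, y}; q | ~[]p there: s:T, t:T, u:T, w:T, x:T, y:T. ✓
x: successors {s, t, v, w}; q | ~[]p there: s:T, t:T, v:F, w:T. ✗
y: successors {u, x}; q | ~[]p there: u:T, x:T. ✓
Satisfying worlds: {u, v, w, y}.

4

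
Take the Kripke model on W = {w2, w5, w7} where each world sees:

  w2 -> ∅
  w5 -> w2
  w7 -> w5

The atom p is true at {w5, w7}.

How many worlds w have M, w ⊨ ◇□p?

1

w2: no successors, so ◇□p fails. ✗
w5: successors {w2}; □p there: w2:T. ✓
w7: successors {w5}; □p there: w5:F. ✗
Satisfying worlds: {w5}.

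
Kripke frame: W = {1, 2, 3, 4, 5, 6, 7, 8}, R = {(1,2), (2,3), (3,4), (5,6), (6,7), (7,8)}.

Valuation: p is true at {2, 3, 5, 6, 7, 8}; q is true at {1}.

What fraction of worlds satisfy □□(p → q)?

5/8

1: successors {2}; □(p → q) there: 2:F. ✗
2: successors {3}; □(p → q) there: 3:T. ✓
3: successors {4}; □(p → q) there: 4:T. ✓
4: no successors, so □□(p → q) holds vacuously. ✓
5: successors {6}; □(p → q) there: 6:F. ✗
6: successors {7}; □(p → q) there: 7:F. ✗
7: successors {8}; □(p → q) there: 8:T. ✓
8: no successors, so □□(p → q) holds vacuously. ✓
That's 5 of 8 worlds, so 5/8.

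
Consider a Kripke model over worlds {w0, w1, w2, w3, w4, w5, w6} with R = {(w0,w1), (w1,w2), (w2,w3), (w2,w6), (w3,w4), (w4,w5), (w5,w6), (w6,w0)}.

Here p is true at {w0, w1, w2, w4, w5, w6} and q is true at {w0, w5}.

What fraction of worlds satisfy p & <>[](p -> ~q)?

w0: p is T, <>[](p -> ~q) is T. ✓
w1: p is T, <>[](p -> ~q) is T. ✓
w2: p is T, <>[](p -> ~q) is T. ✓
w3: p is F, <>[](p -> ~q) is F. ✗
w4: p is T, <>[](p -> ~q) is T. ✓
w5: p is T, <>[](p -> ~q) is F. ✗
w6: p is T, <>[](p -> ~q) is T. ✓
That's 5 of 7 worlds, so 5/7.

5/7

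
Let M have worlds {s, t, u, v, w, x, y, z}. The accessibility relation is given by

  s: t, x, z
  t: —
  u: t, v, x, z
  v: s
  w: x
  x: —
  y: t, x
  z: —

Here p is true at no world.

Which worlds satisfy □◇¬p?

s: successors {t, x, z}; ◇¬p there: t:F, x:F, z:F. ✗
t: no successors, so □◇¬p holds vacuously. ✓
u: successors {t, v, x, z}; ◇¬p there: t:F, v:T, x:F, z:F. ✗
v: successors {s}; ◇¬p there: s:T. ✓
w: successors {x}; ◇¬p there: x:F. ✗
x: no successors, so □◇¬p holds vacuously. ✓
y: successors {t, x}; ◇¬p there: t:F, x:F. ✗
z: no successors, so □◇¬p holds vacuously. ✓

{t, v, x, z}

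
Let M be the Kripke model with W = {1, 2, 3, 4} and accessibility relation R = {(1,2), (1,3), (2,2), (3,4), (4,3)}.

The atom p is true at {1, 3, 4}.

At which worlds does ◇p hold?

{1, 3, 4}

1: successors {2, 3}; p there: 2:F, 3:T. ✓
2: successors {2}; p there: 2:F. ✗
3: successors {4}; p there: 4:T. ✓
4: successors {3}; p there: 3:T. ✓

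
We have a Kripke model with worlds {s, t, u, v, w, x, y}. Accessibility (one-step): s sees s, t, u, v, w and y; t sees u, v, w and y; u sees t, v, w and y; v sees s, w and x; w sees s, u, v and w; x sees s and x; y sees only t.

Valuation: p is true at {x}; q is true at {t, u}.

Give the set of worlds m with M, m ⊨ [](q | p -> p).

s: successors {s, t, u, v, w, y}; q | p -> p there: s:T, t:F, u:F, v:T, w:T, y:T. ✗
t: successors {u, v, w, y}; q | p -> p there: u:F, v:T, w:T, y:T. ✗
u: successors {t, v, w, y}; q | p -> p there: t:F, v:T, w:T, y:T. ✗
v: successors {s, w, x}; q | p -> p there: s:T, w:T, x:T. ✓
w: successors {s, u, v, w}; q | p -> p there: s:T, u:F, v:T, w:T. ✗
x: successors {s, x}; q | p -> p there: s:T, x:T. ✓
y: successors {t}; q | p -> p there: t:F. ✗

{v, x}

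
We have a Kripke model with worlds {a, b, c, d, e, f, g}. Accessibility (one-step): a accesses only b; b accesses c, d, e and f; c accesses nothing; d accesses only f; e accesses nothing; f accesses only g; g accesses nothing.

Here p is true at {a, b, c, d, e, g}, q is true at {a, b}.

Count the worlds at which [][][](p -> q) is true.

a: successors {b}; [][](p -> q) there: b:F. ✗
b: successors {c, d, e, f}; [][](p -> q) there: c:T, d:F, e:T, f:T. ✗
c: no successors, so [][][](p -> q) holds vacuously. ✓
d: successors {f}; [][](p -> q) there: f:T. ✓
e: no successors, so [][][](p -> q) holds vacuously. ✓
f: successors {g}; [][](p -> q) there: g:T. ✓
g: no successors, so [][][](p -> q) holds vacuously. ✓
Satisfying worlds: {c, d, e, f, g}.

5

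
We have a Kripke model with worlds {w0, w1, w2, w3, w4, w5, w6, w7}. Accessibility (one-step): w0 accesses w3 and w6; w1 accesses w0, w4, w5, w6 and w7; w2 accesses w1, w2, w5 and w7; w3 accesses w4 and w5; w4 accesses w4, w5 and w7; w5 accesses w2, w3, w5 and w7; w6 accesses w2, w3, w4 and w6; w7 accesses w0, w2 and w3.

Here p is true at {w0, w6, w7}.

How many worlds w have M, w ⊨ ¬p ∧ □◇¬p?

w0: ¬p is F, □◇¬p is T. ✗
w1: ¬p is T, □◇¬p is T. ✓
w2: ¬p is T, □◇¬p is T. ✓
w3: ¬p is T, □◇¬p is T. ✓
w4: ¬p is T, □◇¬p is T. ✓
w5: ¬p is T, □◇¬p is T. ✓
w6: ¬p is F, □◇¬p is T. ✗
w7: ¬p is F, □◇¬p is T. ✗
Satisfying worlds: {w1, w2, w3, w4, w5}.

5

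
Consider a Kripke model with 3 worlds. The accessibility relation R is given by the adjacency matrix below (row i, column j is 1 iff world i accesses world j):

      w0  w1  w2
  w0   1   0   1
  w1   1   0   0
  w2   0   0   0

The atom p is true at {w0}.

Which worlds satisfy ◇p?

w0: successors {w0, w2}; p there: w0:T, w2:F. ✓
w1: successors {w0}; p there: w0:T. ✓
w2: no successors, so ◇p fails. ✗

{w0, w1}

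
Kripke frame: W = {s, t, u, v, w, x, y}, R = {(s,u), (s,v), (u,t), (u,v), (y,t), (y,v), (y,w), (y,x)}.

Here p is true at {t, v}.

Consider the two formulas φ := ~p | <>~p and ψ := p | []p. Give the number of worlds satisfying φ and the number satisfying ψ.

For ~p | <>~p:
s: ~p is T, <>~p is T. ✓
t: ~p is F, <>~p is F. ✗
u: ~p is T, <>~p is F. ✓
v: ~p is F, <>~p is F. ✗
w: ~p is T, <>~p is F. ✓
x: ~p is T, <>~p is F. ✓
y: ~p is T, <>~p is T. ✓
— 5 worlds.
For p | []p:
s: p is F, []p is F. ✗
t: p is T, []p is T. ✓
u: p is F, []p is T. ✓
v: p is T, []p is T. ✓
w: p is F, []p is T. ✓
x: p is F, []p is T. ✓
y: p is F, []p is F. ✗
— 5 worlds.

5 and 5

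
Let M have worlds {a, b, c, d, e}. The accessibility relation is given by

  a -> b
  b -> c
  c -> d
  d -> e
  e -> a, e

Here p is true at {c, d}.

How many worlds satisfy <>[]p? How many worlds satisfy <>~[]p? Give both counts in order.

For <>[]p:
a: successors {b}; []p there: b:T. ✓
b: successors {c}; []p there: c:T. ✓
c: successors {d}; []p there: d:F. ✗
d: successors {e}; []p there: e:F. ✗
e: successors {a, e}; []p there: a:F, e:F. ✗
— 2 worlds.
For <>~[]p:
a: successors {b}; ~[]p there: b:F. ✗
b: successors {c}; ~[]p there: c:F. ✗
c: successors {d}; ~[]p there: d:T. ✓
d: successors {e}; ~[]p there: e:T. ✓
e: successors {a, e}; ~[]p there: a:T, e:T. ✓
— 3 worlds.

2 and 3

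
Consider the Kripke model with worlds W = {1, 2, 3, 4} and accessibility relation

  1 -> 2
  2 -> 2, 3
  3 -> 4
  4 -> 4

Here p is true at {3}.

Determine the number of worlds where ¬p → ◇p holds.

1: ¬p is T, ◇p is F. ✗
2: ¬p is T, ◇p is T. ✓
3: ¬p is F, ◇p is F. ✓
4: ¬p is T, ◇p is F. ✗
Satisfying worlds: {2, 3}.

2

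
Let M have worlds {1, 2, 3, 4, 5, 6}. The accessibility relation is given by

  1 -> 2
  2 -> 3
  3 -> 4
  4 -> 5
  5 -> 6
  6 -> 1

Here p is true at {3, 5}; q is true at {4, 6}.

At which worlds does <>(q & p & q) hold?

∅

1: successors {2}; q & p & q there: 2:F. ✗
2: successors {3}; q & p & q there: 3:F. ✗
3: successors {4}; q & p & q there: 4:F. ✗
4: successors {5}; q & p & q there: 5:F. ✗
5: successors {6}; q & p & q there: 6:F. ✗
6: successors {1}; q & p & q there: 1:F. ✗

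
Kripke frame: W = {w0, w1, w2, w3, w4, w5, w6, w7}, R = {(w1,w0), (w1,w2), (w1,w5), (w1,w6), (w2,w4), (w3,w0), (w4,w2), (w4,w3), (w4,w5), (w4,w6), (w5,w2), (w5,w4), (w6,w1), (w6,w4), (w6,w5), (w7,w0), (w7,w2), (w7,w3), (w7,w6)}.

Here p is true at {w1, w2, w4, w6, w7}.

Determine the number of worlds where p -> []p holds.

4

w0: p is F, []p is T. ✓
w1: p is T, []p is F. ✗
w2: p is T, []p is T. ✓
w3: p is F, []p is F. ✓
w4: p is T, []p is F. ✗
w5: p is F, []p is T. ✓
w6: p is T, []p is F. ✗
w7: p is T, []p is F. ✗
Satisfying worlds: {w0, w2, w3, w5}.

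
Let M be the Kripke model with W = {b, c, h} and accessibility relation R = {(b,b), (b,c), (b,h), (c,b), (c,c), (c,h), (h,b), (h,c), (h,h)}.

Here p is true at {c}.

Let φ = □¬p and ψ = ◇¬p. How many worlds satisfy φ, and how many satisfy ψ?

For □¬p:
b: successors {b, c, h}; ¬p there: b:T, c:F, h:T. ✗
c: successors {b, c, h}; ¬p there: b:T, c:F, h:T. ✗
h: successors {b, c, h}; ¬p there: b:T, c:F, h:T. ✗
— 0 worlds.
For ◇¬p:
b: successors {b, c, h}; ¬p there: b:T, c:F, h:T. ✓
c: successors {b, c, h}; ¬p there: b:T, c:F, h:T. ✓
h: successors {b, c, h}; ¬p there: b:T, c:F, h:T. ✓
— 3 worlds.

0 and 3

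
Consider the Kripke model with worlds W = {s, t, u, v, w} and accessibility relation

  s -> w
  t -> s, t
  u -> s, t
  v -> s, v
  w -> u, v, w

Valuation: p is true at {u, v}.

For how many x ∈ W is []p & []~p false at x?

5

s: []p is F, []~p is T. ✗
t: []p is F, []~p is T. ✗
u: []p is F, []~p is T. ✗
v: []p is F, []~p is F. ✗
w: []p is F, []~p is F. ✗
Satisfying worlds: ∅.
So []p & []~p fails at the other 5 worlds.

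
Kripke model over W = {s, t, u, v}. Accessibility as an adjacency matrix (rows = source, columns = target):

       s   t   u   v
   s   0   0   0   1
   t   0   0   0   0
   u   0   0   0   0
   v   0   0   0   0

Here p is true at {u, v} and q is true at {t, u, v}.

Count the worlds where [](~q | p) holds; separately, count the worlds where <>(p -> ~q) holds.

For [](~q | p):
s: successors {v}; ~q | p there: v:T. ✓
t: no successors, so [](~q | p) holds vacuously. ✓
u: no successors, so [](~q | p) holds vacuously. ✓
v: no successors, so [](~q | p) holds vacuously. ✓
— 4 worlds.
For <>(p -> ~q):
s: successors {v}; p -> ~q there: v:F. ✗
t: no successors, so <>(p -> ~q) fails. ✗
u: no successors, so <>(p -> ~q) fails. ✗
v: no successors, so <>(p -> ~q) fails. ✗
— 0 worlds.

4 and 0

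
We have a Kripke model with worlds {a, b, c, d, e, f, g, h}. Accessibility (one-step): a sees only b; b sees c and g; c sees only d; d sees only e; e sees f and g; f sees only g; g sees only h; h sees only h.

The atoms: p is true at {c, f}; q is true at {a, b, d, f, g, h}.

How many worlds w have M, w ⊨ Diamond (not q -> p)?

7

a: successors {b}; not q -> p there: b:T. ✓
b: successors {c, g}; not q -> p there: c:T, g:T. ✓
c: successors {d}; not q -> p there: d:T. ✓
d: successors {e}; not q -> p there: e:F. ✗
e: successors {f, g}; not q -> p there: f:T, g:T. ✓
f: successors {g}; not q -> p there: g:T. ✓
g: successors {h}; not q -> p there: h:T. ✓
h: successors {h}; not q -> p there: h:T. ✓
Satisfying worlds: {a, b, c, e, f, g, h}.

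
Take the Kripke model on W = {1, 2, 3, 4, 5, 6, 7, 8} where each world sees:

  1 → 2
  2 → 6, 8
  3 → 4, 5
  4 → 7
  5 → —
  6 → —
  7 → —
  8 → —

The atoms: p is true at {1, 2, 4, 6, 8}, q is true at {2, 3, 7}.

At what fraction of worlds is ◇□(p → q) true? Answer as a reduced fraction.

3/8

1: successors {2}; □(p → q) there: 2:F. ✗
2: successors {6, 8}; □(p → q) there: 6:T, 8:T. ✓
3: successors {4, 5}; □(p → q) there: 4:T, 5:T. ✓
4: successors {7}; □(p → q) there: 7:T. ✓
5: no successors, so ◇□(p → q) fails. ✗
6: no successors, so ◇□(p → q) fails. ✗
7: no successors, so ◇□(p → q) fails. ✗
8: no successors, so ◇□(p → q) fails. ✗
That's 3 of 8 worlds, so 3/8.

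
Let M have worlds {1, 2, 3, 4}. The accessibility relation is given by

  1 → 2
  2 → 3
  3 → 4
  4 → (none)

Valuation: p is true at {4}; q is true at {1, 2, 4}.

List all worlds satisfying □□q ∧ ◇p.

{3}

1: □□q is F, ◇p is F. ✗
2: □□q is T, ◇p is F. ✗
3: □□q is T, ◇p is T. ✓
4: □□q is T, ◇p is F. ✗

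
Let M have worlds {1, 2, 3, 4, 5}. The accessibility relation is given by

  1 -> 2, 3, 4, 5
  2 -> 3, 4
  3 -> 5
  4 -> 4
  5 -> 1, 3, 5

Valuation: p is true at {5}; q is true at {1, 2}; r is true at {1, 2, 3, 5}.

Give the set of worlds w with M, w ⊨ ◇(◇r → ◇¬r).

1: successors {2, 3, 4, 5}; ◇r → ◇¬r there: 2:T, 3:F, 4:T, 5:F. ✓
2: successors {3, 4}; ◇r → ◇¬r there: 3:F, 4:T. ✓
3: successors {5}; ◇r → ◇¬r there: 5:F. ✗
4: successors {4}; ◇r → ◇¬r there: 4:T. ✓
5: successors {1, 3, 5}; ◇r → ◇¬r there: 1:T, 3:F, 5:F. ✓

{1, 2, 4, 5}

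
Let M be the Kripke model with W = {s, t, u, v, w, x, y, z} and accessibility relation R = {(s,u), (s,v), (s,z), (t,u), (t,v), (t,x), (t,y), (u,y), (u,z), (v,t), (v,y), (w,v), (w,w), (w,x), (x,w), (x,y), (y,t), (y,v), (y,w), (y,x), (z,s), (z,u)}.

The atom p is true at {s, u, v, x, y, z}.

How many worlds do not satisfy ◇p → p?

2

s: ◇p is T, p is T. ✓
t: ◇p is T, p is F. ✗
u: ◇p is T, p is T. ✓
v: ◇p is T, p is T. ✓
w: ◇p is T, p is F. ✗
x: ◇p is T, p is T. ✓
y: ◇p is T, p is T. ✓
z: ◇p is T, p is T. ✓
Satisfying worlds: {s, u, v, x, y, z}.
So ◇p → p fails at the other 2 worlds.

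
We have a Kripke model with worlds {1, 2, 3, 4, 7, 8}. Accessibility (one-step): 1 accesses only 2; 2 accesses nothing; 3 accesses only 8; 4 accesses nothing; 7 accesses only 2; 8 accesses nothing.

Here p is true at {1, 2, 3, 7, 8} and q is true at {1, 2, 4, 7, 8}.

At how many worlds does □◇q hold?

1: successors {2}; ◇q there: 2:F. ✗
2: no successors, so □◇q holds vacuously. ✓
3: successors {8}; ◇q there: 8:F. ✗
4: no successors, so □◇q holds vacuously. ✓
7: successors {2}; ◇q there: 2:F. ✗
8: no successors, so □◇q holds vacuously. ✓
Satisfying worlds: {2, 4, 8}.

3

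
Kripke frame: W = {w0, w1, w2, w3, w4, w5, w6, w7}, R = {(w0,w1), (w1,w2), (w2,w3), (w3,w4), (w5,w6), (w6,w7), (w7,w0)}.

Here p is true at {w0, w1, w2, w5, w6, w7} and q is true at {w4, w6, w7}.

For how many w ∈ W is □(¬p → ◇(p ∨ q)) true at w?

7

w0: successors {w1}; ¬p → ◇(p ∨ q) there: w1:T. ✓
w1: successors {w2}; ¬p → ◇(p ∨ q) there: w2:T. ✓
w2: successors {w3}; ¬p → ◇(p ∨ q) there: w3:T. ✓
w3: successors {w4}; ¬p → ◇(p ∨ q) there: w4:F. ✗
w4: no successors, so □(¬p → ◇(p ∨ q)) holds vacuously. ✓
w5: successors {w6}; ¬p → ◇(p ∨ q) there: w6:T. ✓
w6: successors {w7}; ¬p → ◇(p ∨ q) there: w7:T. ✓
w7: successors {w0}; ¬p → ◇(p ∨ q) there: w0:T. ✓
Satisfying worlds: {w0, w1, w2, w4, w5, w6, w7}.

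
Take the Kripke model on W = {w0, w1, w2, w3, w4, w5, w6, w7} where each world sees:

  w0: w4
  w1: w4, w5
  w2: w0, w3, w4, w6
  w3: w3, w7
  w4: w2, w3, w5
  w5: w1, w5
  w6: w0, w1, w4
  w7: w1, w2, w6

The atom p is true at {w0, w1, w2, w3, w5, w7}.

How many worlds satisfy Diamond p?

7

w0: successors {w4}; p there: w4:F. ✗
w1: successors {w4, w5}; p there: w4:F, w5:T. ✓
w2: successors {w0, w3, w4, w6}; p there: w0:T, w3:T, w4:F, w6:F. ✓
w3: successors {w3, w7}; p there: w3:T, w7:T. ✓
w4: successors {w2, w3, w5}; p there: w2:T, w3:T, w5:T. ✓
w5: successors {w1, w5}; p there: w1:T, w5:T. ✓
w6: successors {w0, w1, w4}; p there: w0:T, w1:T, w4:F. ✓
w7: successors {w1, w2, w6}; p there: w1:T, w2:T, w6:F. ✓
Satisfying worlds: {w1, w2, w3, w4, w5, w6, w7}.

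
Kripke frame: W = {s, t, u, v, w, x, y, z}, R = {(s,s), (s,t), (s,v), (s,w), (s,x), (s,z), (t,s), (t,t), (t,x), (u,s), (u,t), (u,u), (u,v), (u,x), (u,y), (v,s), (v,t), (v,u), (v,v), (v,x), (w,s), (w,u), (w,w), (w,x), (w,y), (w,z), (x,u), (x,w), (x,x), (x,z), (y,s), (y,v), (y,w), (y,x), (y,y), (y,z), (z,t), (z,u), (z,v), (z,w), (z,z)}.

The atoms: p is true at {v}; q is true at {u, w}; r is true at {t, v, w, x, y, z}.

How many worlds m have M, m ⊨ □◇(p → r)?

8

s: successors {s, t, v, w, x, z}; ◇(p → r) there: s:T, t:T, v:T, w:T, x:T, z:T. ✓
t: successors {s, t, x}; ◇(p → r) there: s:T, t:T, x:T. ✓
u: successors {s, t, u, v, x, y}; ◇(p → r) there: s:T, t:T, u:T, v:T, x:T, y:T. ✓
v: successors {s, t, u, v, x}; ◇(p → r) there: s:T, t:T, u:T, v:T, x:T. ✓
w: successors {s, u, w, x, y, z}; ◇(p → r) there: s:T, u:T, w:T, x:T, y:T, z:T. ✓
x: successors {u, w, x, z}; ◇(p → r) there: u:T, w:T, x:T, z:T. ✓
y: successors {s, v, w, x, y, z}; ◇(p → r) there: s:T, v:T, w:T, x:T, y:T, z:T. ✓
z: successors {t, u, v, w, z}; ◇(p → r) there: t:T, u:T, v:T, w:T, z:T. ✓
Satisfying worlds: {s, t, u, v, w, x, y, z}.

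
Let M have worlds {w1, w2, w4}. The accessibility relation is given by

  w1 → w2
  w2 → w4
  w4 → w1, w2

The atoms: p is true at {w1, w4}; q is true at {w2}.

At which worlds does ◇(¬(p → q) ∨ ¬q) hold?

{w2, w4}

w1: successors {w2}; ¬(p → q) ∨ ¬q there: w2:F. ✗
w2: successors {w4}; ¬(p → q) ∨ ¬q there: w4:T. ✓
w4: successors {w1, w2}; ¬(p → q) ∨ ¬q there: w1:T, w2:F. ✓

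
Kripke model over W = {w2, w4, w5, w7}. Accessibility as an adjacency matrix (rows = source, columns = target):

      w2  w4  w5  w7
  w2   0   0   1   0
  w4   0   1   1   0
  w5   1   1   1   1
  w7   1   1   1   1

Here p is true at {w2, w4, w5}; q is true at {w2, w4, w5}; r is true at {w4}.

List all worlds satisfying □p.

{w2, w4}

w2: successors {w5}; p there: w5:T. ✓
w4: successors {w4, w5}; p there: w4:T, w5:T. ✓
w5: successors {w2, w4, w5, w7}; p there: w2:T, w4:T, w5:T, w7:F. ✗
w7: successors {w2, w4, w5, w7}; p there: w2:T, w4:T, w5:T, w7:F. ✗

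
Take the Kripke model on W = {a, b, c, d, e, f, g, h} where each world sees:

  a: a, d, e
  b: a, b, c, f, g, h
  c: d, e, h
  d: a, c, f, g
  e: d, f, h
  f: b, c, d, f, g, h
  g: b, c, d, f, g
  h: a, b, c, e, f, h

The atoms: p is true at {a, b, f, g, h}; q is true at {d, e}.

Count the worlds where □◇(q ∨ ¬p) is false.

0

a: successors {a, d, e}; ◇(q ∨ ¬p) there: a:T, d:T, e:T. ✓
b: successors {a, b, c, f, g, h}; ◇(q ∨ ¬p) there: a:T, b:T, c:T, f:T, g:T, h:T. ✓
c: successors {d, e, h}; ◇(q ∨ ¬p) there: d:T, e:T, h:T. ✓
d: successors {a, c, f, g}; ◇(q ∨ ¬p) there: a:T, c:T, f:T, g:T. ✓
e: successors {d, f, h}; ◇(q ∨ ¬p) there: d:T, f:T, h:T. ✓
f: successors {b, c, d, f, g, h}; ◇(q ∨ ¬p) there: b:T, c:T, d:T, f:T, g:T, h:T. ✓
g: successors {b, c, d, f, g}; ◇(q ∨ ¬p) there: b:T, c:T, d:T, f:T, g:T. ✓
h: successors {a, b, c, e, f, h}; ◇(q ∨ ¬p) there: a:T, b:T, c:T, e:T, f:T, h:T. ✓
Satisfying worlds: {a, b, c, d, e, f, g, h}.
So □◇(q ∨ ¬p) fails at the other 0 worlds.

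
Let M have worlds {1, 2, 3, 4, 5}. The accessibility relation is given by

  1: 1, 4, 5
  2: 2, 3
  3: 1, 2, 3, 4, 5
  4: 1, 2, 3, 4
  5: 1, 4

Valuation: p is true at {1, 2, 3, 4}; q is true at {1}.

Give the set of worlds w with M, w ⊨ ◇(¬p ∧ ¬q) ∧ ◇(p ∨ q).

1: ◇(¬p ∧ ¬q) is T, ◇(p ∨ q) is T. ✓
2: ◇(¬p ∧ ¬q) is F, ◇(p ∨ q) is T. ✗
3: ◇(¬p ∧ ¬q) is T, ◇(p ∨ q) is T. ✓
4: ◇(¬p ∧ ¬q) is F, ◇(p ∨ q) is T. ✗
5: ◇(¬p ∧ ¬q) is F, ◇(p ∨ q) is T. ✗

{1, 3}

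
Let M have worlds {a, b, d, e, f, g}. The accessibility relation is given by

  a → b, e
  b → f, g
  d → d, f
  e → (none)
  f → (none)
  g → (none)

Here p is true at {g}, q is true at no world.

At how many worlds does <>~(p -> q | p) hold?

a: successors {b, e}; ~(p -> q | p) there: b:F, e:F. ✗
b: successors {f, g}; ~(p -> q | p) there: f:F, g:F. ✗
d: successors {d, f}; ~(p -> q | p) there: d:F, f:F. ✗
e: no successors, so <>~(p -> q | p) fails. ✗
f: no successors, so <>~(p -> q | p) fails. ✗
g: no successors, so <>~(p -> q | p) fails. ✗
Satisfying worlds: ∅.

0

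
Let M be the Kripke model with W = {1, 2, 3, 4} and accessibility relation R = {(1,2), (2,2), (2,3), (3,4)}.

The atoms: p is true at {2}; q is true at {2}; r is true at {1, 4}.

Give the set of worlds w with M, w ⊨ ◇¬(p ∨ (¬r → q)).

{2}

1: successors {2}; ¬(p ∨ (¬r → q)) there: 2:F. ✗
2: successors {2, 3}; ¬(p ∨ (¬r → q)) there: 2:F, 3:T. ✓
3: successors {4}; ¬(p ∨ (¬r → q)) there: 4:F. ✗
4: no successors, so ◇¬(p ∨ (¬r → q)) fails. ✗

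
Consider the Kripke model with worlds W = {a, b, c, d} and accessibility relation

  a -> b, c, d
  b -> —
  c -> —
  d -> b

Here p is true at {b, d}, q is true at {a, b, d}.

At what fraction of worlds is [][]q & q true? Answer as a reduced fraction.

a: [][]q is T, q is T. ✓
b: [][]q is T, q is T. ✓
c: [][]q is T, q is F. ✗
d: [][]q is T, q is T. ✓
That's 3 of 4 worlds, so 3/4.

3/4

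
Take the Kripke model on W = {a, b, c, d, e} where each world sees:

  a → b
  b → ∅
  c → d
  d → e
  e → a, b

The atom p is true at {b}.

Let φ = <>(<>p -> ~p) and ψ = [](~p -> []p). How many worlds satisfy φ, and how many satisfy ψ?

4 and 3

For <>(<>p -> ~p):
a: successors {b}; <>p -> ~p there: b:T. ✓
b: no successors, so <>(<>p -> ~p) fails. ✗
c: successors {d}; <>p -> ~p there: d:T. ✓
d: successors {e}; <>p -> ~p there: e:T. ✓
e: successors {a, b}; <>p -> ~p there: a:T, b:T. ✓
— 4 worlds.
For [](~p -> []p):
a: successors {b}; ~p -> []p there: b:T. ✓
b: no successors, so [](~p -> []p) holds vacuously. ✓
c: successors {d}; ~p -> []p there: d:F. ✗
d: successors {e}; ~p -> []p there: e:F. ✗
e: successors {a, b}; ~p -> []p there: a:T, b:T. ✓
— 3 worlds.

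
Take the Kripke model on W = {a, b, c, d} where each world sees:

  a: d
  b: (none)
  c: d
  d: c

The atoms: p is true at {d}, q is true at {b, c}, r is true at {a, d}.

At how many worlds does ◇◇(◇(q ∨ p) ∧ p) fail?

3

a: successors {d}; ◇(◇(q ∨ p) ∧ p) there: d:F. ✗
b: no successors, so ◇◇(◇(q ∨ p) ∧ p) fails. ✗
c: successors {d}; ◇(◇(q ∨ p) ∧ p) there: d:F. ✗
d: successors {c}; ◇(◇(q ∨ p) ∧ p) there: c:T. ✓
Satisfying worlds: {d}.
So ◇◇(◇(q ∨ p) ∧ p) fails at the other 3 worlds.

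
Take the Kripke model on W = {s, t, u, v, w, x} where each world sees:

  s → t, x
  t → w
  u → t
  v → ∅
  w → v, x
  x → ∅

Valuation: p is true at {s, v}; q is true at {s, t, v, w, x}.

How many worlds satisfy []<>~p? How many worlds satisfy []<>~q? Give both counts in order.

4 and 2

For []<>~p:
s: successors {t, x}; <>~p there: t:T, x:F. ✗
t: successors {w}; <>~p there: w:T. ✓
u: successors {t}; <>~p there: t:T. ✓
v: no successors, so []<>~p holds vacuously. ✓
w: successors {v, x}; <>~p there: v:F, x:F. ✗
x: no successors, so []<>~p holds vacuously. ✓
— 4 worlds.
For []<>~q:
s: successors {t, x}; <>~q there: t:F, x:F. ✗
t: successors {w}; <>~q there: w:F. ✗
u: successors {t}; <>~q there: t:F. ✗
v: no successors, so []<>~q holds vacuously. ✓
w: successors {v, x}; <>~q there: v:F, x:F. ✗
x: no successors, so []<>~q holds vacuously. ✓
— 2 worlds.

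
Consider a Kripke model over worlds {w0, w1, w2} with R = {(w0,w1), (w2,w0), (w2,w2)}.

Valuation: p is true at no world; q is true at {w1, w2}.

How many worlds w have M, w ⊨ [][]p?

2

w0: successors {w1}; []p there: w1:T. ✓
w1: no successors, so [][]p holds vacuously. ✓
w2: successors {w0, w2}; []p there: w0:F, w2:F. ✗
Satisfying worlds: {w0, w1}.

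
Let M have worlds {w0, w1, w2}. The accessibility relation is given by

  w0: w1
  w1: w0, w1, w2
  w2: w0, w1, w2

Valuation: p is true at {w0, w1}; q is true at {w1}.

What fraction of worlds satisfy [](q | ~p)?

w0: successors {w1}; q | ~p there: w1:T. ✓
w1: successors {w0, w1, w2}; q | ~p there: w0:F, w1:T, w2:T. ✗
w2: successors {w0, w1, w2}; q | ~p there: w0:F, w1:T, w2:T. ✗
That's 1 of 3 worlds, so 1/3.

1/3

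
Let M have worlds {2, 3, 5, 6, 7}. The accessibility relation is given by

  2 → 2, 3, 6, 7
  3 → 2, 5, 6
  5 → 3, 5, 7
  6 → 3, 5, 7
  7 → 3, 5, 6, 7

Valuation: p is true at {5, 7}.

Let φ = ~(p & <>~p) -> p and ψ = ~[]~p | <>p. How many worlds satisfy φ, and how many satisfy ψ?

2 and 5

For ~(p & <>~p) -> p:
2: ~(p & <>~p) is T, p is F. ✗
3: ~(p & <>~p) is T, p is F. ✗
5: ~(p & <>~p) is F, p is T. ✓
6: ~(p & <>~p) is T, p is F. ✗
7: ~(p & <>~p) is F, p is T. ✓
— 2 worlds.
For ~[]~p | <>p:
2: ~[]~p is T, <>p is T. ✓
3: ~[]~p is T, <>p is T. ✓
5: ~[]~p is T, <>p is T. ✓
6: ~[]~p is T, <>p is T. ✓
7: ~[]~p is T, <>p is T. ✓
— 5 worlds.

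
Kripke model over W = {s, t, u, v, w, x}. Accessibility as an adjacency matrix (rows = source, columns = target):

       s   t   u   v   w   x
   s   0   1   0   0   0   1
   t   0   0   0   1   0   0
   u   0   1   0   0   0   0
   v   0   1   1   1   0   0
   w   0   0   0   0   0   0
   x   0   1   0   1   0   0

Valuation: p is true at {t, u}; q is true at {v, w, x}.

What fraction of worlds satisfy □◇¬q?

s: successors {t, x}; ◇¬q there: t:F, x:T. ✗
t: successors {v}; ◇¬q there: v:T. ✓
u: successors {t}; ◇¬q there: t:F. ✗
v: successors {t, u, v}; ◇¬q there: t:F, u:T, v:T. ✗
w: no successors, so □◇¬q holds vacuously. ✓
x: successors {t, v}; ◇¬q there: t:F, v:T. ✗
That's 2 of 6 worlds, so 2/6 = 1/3.

1/3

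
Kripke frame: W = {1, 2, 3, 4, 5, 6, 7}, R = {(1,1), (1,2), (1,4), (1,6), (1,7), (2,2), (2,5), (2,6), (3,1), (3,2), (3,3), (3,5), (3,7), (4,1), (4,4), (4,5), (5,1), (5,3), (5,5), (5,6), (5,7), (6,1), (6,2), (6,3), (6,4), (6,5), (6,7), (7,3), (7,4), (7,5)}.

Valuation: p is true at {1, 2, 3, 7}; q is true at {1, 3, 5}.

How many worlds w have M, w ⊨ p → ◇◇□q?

1: p is T, ◇◇□q is F. ✗
2: p is T, ◇◇□q is F. ✗
3: p is T, ◇◇□q is F. ✗
4: p is F, ◇◇□q is F. ✓
5: p is F, ◇◇□q is F. ✓
6: p is F, ◇◇□q is F. ✓
7: p is T, ◇◇□q is F. ✗
Satisfying worlds: {4, 5, 6}.

3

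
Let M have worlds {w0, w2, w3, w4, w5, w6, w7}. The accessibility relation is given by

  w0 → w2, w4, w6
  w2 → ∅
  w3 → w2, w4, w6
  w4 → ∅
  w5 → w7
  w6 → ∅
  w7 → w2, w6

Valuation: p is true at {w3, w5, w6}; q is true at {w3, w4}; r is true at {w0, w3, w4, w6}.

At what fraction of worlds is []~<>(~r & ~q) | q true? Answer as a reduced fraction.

w0: []~<>(~r & ~q) is T, q is F. ✓
w2: []~<>(~r & ~q) is T, q is F. ✓
w3: []~<>(~r & ~q) is T, q is T. ✓
w4: []~<>(~r & ~q) is T, q is T. ✓
w5: []~<>(~r & ~q) is F, q is F. ✗
w6: []~<>(~r & ~q) is T, q is F. ✓
w7: []~<>(~r & ~q) is T, q is F. ✓
That's 6 of 7 worlds, so 6/7.

6/7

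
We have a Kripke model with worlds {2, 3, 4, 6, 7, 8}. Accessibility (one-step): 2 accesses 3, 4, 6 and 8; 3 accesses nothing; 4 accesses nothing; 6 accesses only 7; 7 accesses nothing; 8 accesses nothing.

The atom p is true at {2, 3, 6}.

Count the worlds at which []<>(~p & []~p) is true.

4

2: successors {3, 4, 6, 8}; <>(~p & []~p) there: 3:F, 4:F, 6:T, 8:F. ✗
3: no successors, so []<>(~p & []~p) holds vacuously. ✓
4: no successors, so []<>(~p & []~p) holds vacuously. ✓
6: successors {7}; <>(~p & []~p) there: 7:F. ✗
7: no successors, so []<>(~p & []~p) holds vacuously. ✓
8: no successors, so []<>(~p & []~p) holds vacuously. ✓
Satisfying worlds: {3, 4, 7, 8}.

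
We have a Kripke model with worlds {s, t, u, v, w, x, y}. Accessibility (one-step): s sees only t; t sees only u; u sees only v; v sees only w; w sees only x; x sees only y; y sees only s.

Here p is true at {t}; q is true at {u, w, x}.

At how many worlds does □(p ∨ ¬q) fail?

3

s: successors {t}; p ∨ ¬q there: t:T. ✓
t: successors {u}; p ∨ ¬q there: u:F. ✗
u: successors {v}; p ∨ ¬q there: v:T. ✓
v: successors {w}; p ∨ ¬q there: w:F. ✗
w: successors {x}; p ∨ ¬q there: x:F. ✗
x: successors {y}; p ∨ ¬q there: y:T. ✓
y: successors {s}; p ∨ ¬q there: s:T. ✓
Satisfying worlds: {s, u, x, y}.
So □(p ∨ ¬q) fails at the other 3 worlds.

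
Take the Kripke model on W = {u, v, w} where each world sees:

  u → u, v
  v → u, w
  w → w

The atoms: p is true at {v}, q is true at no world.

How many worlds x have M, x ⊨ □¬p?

u: successors {u, v}; ¬p there: u:T, v:F. ✗
v: successors {u, w}; ¬p there: u:T, w:T. ✓
w: successors {w}; ¬p there: w:T. ✓
Satisfying worlds: {v, w}.

2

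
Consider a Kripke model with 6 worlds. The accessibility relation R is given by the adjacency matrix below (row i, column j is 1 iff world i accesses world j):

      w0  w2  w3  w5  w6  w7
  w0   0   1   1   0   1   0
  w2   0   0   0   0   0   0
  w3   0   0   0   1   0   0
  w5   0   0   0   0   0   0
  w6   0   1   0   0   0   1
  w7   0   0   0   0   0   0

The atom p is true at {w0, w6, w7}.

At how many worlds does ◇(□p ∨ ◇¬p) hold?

w0: successors {w2, w3, w6}; □p ∨ ◇¬p there: w2:T, w3:T, w6:T. ✓
w2: no successors, so ◇(□p ∨ ◇¬p) fails. ✗
w3: successors {w5}; □p ∨ ◇¬p there: w5:T. ✓
w5: no successors, so ◇(□p ∨ ◇¬p) fails. ✗
w6: successors {w2, w7}; □p ∨ ◇¬p there: w2:T, w7:T. ✓
w7: no successors, so ◇(□p ∨ ◇¬p) fails. ✗
Satisfying worlds: {w0, w3, w6}.

3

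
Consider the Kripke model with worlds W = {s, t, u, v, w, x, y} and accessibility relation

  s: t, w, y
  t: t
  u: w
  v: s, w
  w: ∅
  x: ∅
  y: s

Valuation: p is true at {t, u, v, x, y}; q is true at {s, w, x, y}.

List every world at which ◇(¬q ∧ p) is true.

{s, t}

s: successors {t, w, y}; ¬q ∧ p there: t:T, w:F, y:F. ✓
t: successors {t}; ¬q ∧ p there: t:T. ✓
u: successors {w}; ¬q ∧ p there: w:F. ✗
v: successors {s, w}; ¬q ∧ p there: s:F, w:F. ✗
w: no successors, so ◇(¬q ∧ p) fails. ✗
x: no successors, so ◇(¬q ∧ p) fails. ✗
y: successors {s}; ¬q ∧ p there: s:F. ✗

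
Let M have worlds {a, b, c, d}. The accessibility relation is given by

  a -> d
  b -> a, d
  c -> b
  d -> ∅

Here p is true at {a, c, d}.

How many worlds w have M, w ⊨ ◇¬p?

a: successors {d}; ¬p there: d:F. ✗
b: successors {a, d}; ¬p there: a:F, d:F. ✗
c: successors {b}; ¬p there: b:T. ✓
d: no successors, so ◇¬p fails. ✗
Satisfying worlds: {c}.

1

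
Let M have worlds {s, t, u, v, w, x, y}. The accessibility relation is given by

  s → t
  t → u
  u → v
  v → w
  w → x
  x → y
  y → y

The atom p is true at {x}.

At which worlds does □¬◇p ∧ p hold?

s: □¬◇p is T, p is F. ✗
t: □¬◇p is T, p is F. ✗
u: □¬◇p is T, p is F. ✗
v: □¬◇p is F, p is F. ✗
w: □¬◇p is T, p is F. ✗
x: □¬◇p is T, p is T. ✓
y: □¬◇p is T, p is F. ✗

{x}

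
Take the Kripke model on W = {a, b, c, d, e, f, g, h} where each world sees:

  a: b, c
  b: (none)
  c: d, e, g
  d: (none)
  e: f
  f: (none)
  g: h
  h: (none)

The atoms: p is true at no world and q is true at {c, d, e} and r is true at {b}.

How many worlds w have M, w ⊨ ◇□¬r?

a: successors {b, c}; □¬r there: b:T, c:T. ✓
b: no successors, so ◇□¬r fails. ✗
c: successors {d, e, g}; □¬r there: d:T, e:T, g:T. ✓
d: no successors, so ◇□¬r fails. ✗
e: successors {f}; □¬r there: f:T. ✓
f: no successors, so ◇□¬r fails. ✗
g: successors {h}; □¬r there: h:T. ✓
h: no successors, so ◇□¬r fails. ✗
Satisfying worlds: {a, c, e, g}.

4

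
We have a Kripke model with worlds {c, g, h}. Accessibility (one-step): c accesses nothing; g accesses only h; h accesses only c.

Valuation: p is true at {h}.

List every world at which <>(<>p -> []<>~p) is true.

{g, h}

c: no successors, so <>(<>p -> []<>~p) fails. ✗
g: successors {h}; <>p -> []<>~p there: h:T. ✓
h: successors {c}; <>p -> []<>~p there: c:T. ✓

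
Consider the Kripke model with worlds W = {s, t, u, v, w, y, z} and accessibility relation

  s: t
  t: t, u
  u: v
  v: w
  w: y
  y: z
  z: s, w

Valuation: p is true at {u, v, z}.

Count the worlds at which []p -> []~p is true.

s: []p is F, []~p is T. ✓
t: []p is F, []~p is F. ✓
u: []p is T, []~p is F. ✗
v: []p is F, []~p is T. ✓
w: []p is F, []~p is T. ✓
y: []p is T, []~p is F. ✗
z: []p is F, []~p is T. ✓
Satisfying worlds: {s, t, v, w, z}.

5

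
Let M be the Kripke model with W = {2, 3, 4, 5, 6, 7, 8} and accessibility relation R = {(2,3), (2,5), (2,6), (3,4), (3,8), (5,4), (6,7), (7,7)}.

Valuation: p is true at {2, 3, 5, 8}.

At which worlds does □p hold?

{4, 8}

2: successors {3, 5, 6}; p there: 3:T, 5:T, 6:F. ✗
3: successors {4, 8}; p there: 4:F, 8:T. ✗
4: no successors, so □p holds vacuously. ✓
5: successors {4}; p there: 4:F. ✗
6: successors {7}; p there: 7:F. ✗
7: successors {7}; p there: 7:F. ✗
8: no successors, so □p holds vacuously. ✓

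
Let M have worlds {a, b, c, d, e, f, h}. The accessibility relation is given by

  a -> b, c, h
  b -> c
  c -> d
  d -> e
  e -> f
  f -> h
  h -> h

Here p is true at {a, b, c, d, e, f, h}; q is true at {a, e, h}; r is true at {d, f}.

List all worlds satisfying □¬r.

{a, b, d, f, h}

a: successors {b, c, h}; ¬r there: b:T, c:T, h:T. ✓
b: successors {c}; ¬r there: c:T. ✓
c: successors {d}; ¬r there: d:F. ✗
d: successors {e}; ¬r there: e:T. ✓
e: successors {f}; ¬r there: f:F. ✗
f: successors {h}; ¬r there: h:T. ✓
h: successors {h}; ¬r there: h:T. ✓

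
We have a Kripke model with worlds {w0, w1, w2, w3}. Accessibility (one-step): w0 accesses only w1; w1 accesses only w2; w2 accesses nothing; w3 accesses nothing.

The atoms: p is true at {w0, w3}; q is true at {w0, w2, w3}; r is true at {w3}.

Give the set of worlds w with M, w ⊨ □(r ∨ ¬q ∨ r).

{w0, w2, w3}

w0: successors {w1}; r ∨ ¬q ∨ r there: w1:T. ✓
w1: successors {w2}; r ∨ ¬q ∨ r there: w2:F. ✗
w2: no successors, so □(r ∨ ¬q ∨ r) holds vacuously. ✓
w3: no successors, so □(r ∨ ¬q ∨ r) holds vacuously. ✓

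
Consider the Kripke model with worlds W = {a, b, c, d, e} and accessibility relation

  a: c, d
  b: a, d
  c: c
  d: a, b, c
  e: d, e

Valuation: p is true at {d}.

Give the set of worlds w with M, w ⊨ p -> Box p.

{a, b, c, e}

a: p is F, Box p is F. ✓
b: p is F, Box p is F. ✓
c: p is F, Box p is F. ✓
d: p is T, Box p is F. ✗
e: p is F, Box p is F. ✓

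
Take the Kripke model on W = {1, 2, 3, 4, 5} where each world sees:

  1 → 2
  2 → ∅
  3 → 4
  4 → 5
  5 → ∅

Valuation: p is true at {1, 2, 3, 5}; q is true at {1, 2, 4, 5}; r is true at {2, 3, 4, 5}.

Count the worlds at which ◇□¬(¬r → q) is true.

1: successors {2}; □¬(¬r → q) there: 2:T. ✓
2: no successors, so ◇□¬(¬r → q) fails. ✗
3: successors {4}; □¬(¬r → q) there: 4:F. ✗
4: successors {5}; □¬(¬r → q) there: 5:T. ✓
5: no successors, so ◇□¬(¬r → q) fails. ✗
Satisfying worlds: {1, 4}.

2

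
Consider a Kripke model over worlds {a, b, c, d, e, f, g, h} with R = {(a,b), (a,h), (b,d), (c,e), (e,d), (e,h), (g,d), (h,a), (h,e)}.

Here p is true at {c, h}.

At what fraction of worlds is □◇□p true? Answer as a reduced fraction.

3/8

a: successors {b, h}; ◇□p there: b:T, h:F. ✗
b: successors {d}; ◇□p there: d:F. ✗
c: successors {e}; ◇□p there: e:T. ✓
d: no successors, so □◇□p holds vacuously. ✓
e: successors {d, h}; ◇□p there: d:F, h:F. ✗
f: no successors, so □◇□p holds vacuously. ✓
g: successors {d}; ◇□p there: d:F. ✗
h: successors {a, e}; ◇□p there: a:F, e:T. ✗
That's 3 of 8 worlds, so 3/8.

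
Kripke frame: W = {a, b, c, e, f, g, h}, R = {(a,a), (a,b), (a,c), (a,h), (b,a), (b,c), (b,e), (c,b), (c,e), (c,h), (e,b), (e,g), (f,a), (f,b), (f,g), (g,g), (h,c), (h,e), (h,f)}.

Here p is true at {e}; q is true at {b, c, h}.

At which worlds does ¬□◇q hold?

a: □◇q is T. ✗
b: □◇q is T. ✗
c: □◇q is T. ✗
e: □◇q is F. ✓
f: □◇q is F. ✓
g: □◇q is F. ✓
h: □◇q is T. ✗

{e, f, g}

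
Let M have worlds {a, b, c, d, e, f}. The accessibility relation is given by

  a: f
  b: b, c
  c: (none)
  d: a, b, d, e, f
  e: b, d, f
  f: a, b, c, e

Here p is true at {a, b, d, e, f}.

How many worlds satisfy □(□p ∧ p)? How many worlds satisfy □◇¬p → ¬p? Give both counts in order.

For □(□p ∧ p):
a: successors {f}; □p ∧ p there: f:F. ✗
b: successors {b, c}; □p ∧ p there: b:F, c:F. ✗
c: no successors, so □(□p ∧ p) holds vacuously. ✓
d: successors {a, b, d, e, f}; □p ∧ p there: a:T, b:F, d:T, e:T, f:F. ✗
e: successors {b, d, f}; □p ∧ p there: b:F, d:T, f:F. ✗
f: successors {a, b, c, e}; □p ∧ p there: a:T, b:F, c:F, e:T. ✗
— 1 world.
For □◇¬p → ¬p:
a: □◇¬p is T, ¬p is F. ✗
b: □◇¬p is F, ¬p is F. ✓
c: □◇¬p is T, ¬p is T. ✓
d: □◇¬p is F, ¬p is F. ✓
e: □◇¬p is F, ¬p is F. ✓
f: □◇¬p is F, ¬p is F. ✓
— 5 worlds.

1 and 5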